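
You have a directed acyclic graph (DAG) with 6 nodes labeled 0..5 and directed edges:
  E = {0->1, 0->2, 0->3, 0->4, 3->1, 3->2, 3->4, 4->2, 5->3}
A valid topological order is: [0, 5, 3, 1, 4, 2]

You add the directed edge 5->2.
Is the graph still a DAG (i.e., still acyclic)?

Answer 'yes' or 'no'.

Given toposort: [0, 5, 3, 1, 4, 2]
Position of 5: index 1; position of 2: index 5
New edge 5->2: forward
Forward edge: respects the existing order. Still a DAG, same toposort still valid.
Still a DAG? yes

Answer: yes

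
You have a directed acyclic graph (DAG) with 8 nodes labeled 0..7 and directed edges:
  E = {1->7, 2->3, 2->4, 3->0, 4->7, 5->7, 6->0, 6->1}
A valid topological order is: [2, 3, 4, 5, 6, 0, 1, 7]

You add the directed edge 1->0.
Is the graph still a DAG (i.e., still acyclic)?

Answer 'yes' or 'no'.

Answer: yes

Derivation:
Given toposort: [2, 3, 4, 5, 6, 0, 1, 7]
Position of 1: index 6; position of 0: index 5
New edge 1->0: backward (u after v in old order)
Backward edge: old toposort is now invalid. Check if this creates a cycle.
Does 0 already reach 1? Reachable from 0: [0]. NO -> still a DAG (reorder needed).
Still a DAG? yes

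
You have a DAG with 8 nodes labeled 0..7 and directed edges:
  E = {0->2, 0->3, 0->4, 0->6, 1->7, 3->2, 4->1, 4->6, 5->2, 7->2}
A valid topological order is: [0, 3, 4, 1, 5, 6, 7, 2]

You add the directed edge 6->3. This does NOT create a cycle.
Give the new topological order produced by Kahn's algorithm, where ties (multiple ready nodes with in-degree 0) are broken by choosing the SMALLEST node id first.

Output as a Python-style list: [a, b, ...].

Answer: [0, 4, 1, 5, 6, 3, 7, 2]

Derivation:
Old toposort: [0, 3, 4, 1, 5, 6, 7, 2]
Added edge: 6->3
Position of 6 (5) > position of 3 (1). Must reorder: 6 must now come before 3.
Run Kahn's algorithm (break ties by smallest node id):
  initial in-degrees: [0, 1, 4, 2, 1, 0, 2, 1]
  ready (indeg=0): [0, 5]
  pop 0: indeg[2]->3; indeg[3]->1; indeg[4]->0; indeg[6]->1 | ready=[4, 5] | order so far=[0]
  pop 4: indeg[1]->0; indeg[6]->0 | ready=[1, 5, 6] | order so far=[0, 4]
  pop 1: indeg[7]->0 | ready=[5, 6, 7] | order so far=[0, 4, 1]
  pop 5: indeg[2]->2 | ready=[6, 7] | order so far=[0, 4, 1, 5]
  pop 6: indeg[3]->0 | ready=[3, 7] | order so far=[0, 4, 1, 5, 6]
  pop 3: indeg[2]->1 | ready=[7] | order so far=[0, 4, 1, 5, 6, 3]
  pop 7: indeg[2]->0 | ready=[2] | order so far=[0, 4, 1, 5, 6, 3, 7]
  pop 2: no out-edges | ready=[] | order so far=[0, 4, 1, 5, 6, 3, 7, 2]
  Result: [0, 4, 1, 5, 6, 3, 7, 2]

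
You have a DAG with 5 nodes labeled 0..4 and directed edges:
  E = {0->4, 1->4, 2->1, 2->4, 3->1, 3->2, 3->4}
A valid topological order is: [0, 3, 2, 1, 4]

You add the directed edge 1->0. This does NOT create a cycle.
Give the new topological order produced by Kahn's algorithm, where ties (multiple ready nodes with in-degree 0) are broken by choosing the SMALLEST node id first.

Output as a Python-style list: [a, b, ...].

Old toposort: [0, 3, 2, 1, 4]
Added edge: 1->0
Position of 1 (3) > position of 0 (0). Must reorder: 1 must now come before 0.
Run Kahn's algorithm (break ties by smallest node id):
  initial in-degrees: [1, 2, 1, 0, 4]
  ready (indeg=0): [3]
  pop 3: indeg[1]->1; indeg[2]->0; indeg[4]->3 | ready=[2] | order so far=[3]
  pop 2: indeg[1]->0; indeg[4]->2 | ready=[1] | order so far=[3, 2]
  pop 1: indeg[0]->0; indeg[4]->1 | ready=[0] | order so far=[3, 2, 1]
  pop 0: indeg[4]->0 | ready=[4] | order so far=[3, 2, 1, 0]
  pop 4: no out-edges | ready=[] | order so far=[3, 2, 1, 0, 4]
  Result: [3, 2, 1, 0, 4]

Answer: [3, 2, 1, 0, 4]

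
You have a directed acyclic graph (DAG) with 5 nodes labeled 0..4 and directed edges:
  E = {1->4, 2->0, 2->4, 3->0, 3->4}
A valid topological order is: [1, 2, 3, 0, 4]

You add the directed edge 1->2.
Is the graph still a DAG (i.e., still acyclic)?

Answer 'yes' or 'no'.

Answer: yes

Derivation:
Given toposort: [1, 2, 3, 0, 4]
Position of 1: index 0; position of 2: index 1
New edge 1->2: forward
Forward edge: respects the existing order. Still a DAG, same toposort still valid.
Still a DAG? yes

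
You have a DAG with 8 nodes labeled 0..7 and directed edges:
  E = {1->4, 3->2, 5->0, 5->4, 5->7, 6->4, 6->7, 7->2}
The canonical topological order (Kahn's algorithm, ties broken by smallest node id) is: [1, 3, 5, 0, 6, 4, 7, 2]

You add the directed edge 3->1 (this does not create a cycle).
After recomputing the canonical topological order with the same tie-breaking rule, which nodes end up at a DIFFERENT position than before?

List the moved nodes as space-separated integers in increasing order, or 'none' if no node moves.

Old toposort: [1, 3, 5, 0, 6, 4, 7, 2]
Added edge 3->1
Recompute Kahn (smallest-id tiebreak):
  initial in-degrees: [1, 1, 2, 0, 3, 0, 0, 2]
  ready (indeg=0): [3, 5, 6]
  pop 3: indeg[1]->0; indeg[2]->1 | ready=[1, 5, 6] | order so far=[3]
  pop 1: indeg[4]->2 | ready=[5, 6] | order so far=[3, 1]
  pop 5: indeg[0]->0; indeg[4]->1; indeg[7]->1 | ready=[0, 6] | order so far=[3, 1, 5]
  pop 0: no out-edges | ready=[6] | order so far=[3, 1, 5, 0]
  pop 6: indeg[4]->0; indeg[7]->0 | ready=[4, 7] | order so far=[3, 1, 5, 0, 6]
  pop 4: no out-edges | ready=[7] | order so far=[3, 1, 5, 0, 6, 4]
  pop 7: indeg[2]->0 | ready=[2] | order so far=[3, 1, 5, 0, 6, 4, 7]
  pop 2: no out-edges | ready=[] | order so far=[3, 1, 5, 0, 6, 4, 7, 2]
New canonical toposort: [3, 1, 5, 0, 6, 4, 7, 2]
Compare positions:
  Node 0: index 3 -> 3 (same)
  Node 1: index 0 -> 1 (moved)
  Node 2: index 7 -> 7 (same)
  Node 3: index 1 -> 0 (moved)
  Node 4: index 5 -> 5 (same)
  Node 5: index 2 -> 2 (same)
  Node 6: index 4 -> 4 (same)
  Node 7: index 6 -> 6 (same)
Nodes that changed position: 1 3

Answer: 1 3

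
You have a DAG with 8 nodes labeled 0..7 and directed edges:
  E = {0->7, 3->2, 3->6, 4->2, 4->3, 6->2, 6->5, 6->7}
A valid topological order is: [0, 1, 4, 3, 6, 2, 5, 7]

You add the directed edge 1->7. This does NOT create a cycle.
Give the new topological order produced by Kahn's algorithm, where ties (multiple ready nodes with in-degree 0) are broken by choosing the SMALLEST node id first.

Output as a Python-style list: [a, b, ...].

Answer: [0, 1, 4, 3, 6, 2, 5, 7]

Derivation:
Old toposort: [0, 1, 4, 3, 6, 2, 5, 7]
Added edge: 1->7
Position of 1 (1) < position of 7 (7). Old order still valid.
Run Kahn's algorithm (break ties by smallest node id):
  initial in-degrees: [0, 0, 3, 1, 0, 1, 1, 3]
  ready (indeg=0): [0, 1, 4]
  pop 0: indeg[7]->2 | ready=[1, 4] | order so far=[0]
  pop 1: indeg[7]->1 | ready=[4] | order so far=[0, 1]
  pop 4: indeg[2]->2; indeg[3]->0 | ready=[3] | order so far=[0, 1, 4]
  pop 3: indeg[2]->1; indeg[6]->0 | ready=[6] | order so far=[0, 1, 4, 3]
  pop 6: indeg[2]->0; indeg[5]->0; indeg[7]->0 | ready=[2, 5, 7] | order so far=[0, 1, 4, 3, 6]
  pop 2: no out-edges | ready=[5, 7] | order so far=[0, 1, 4, 3, 6, 2]
  pop 5: no out-edges | ready=[7] | order so far=[0, 1, 4, 3, 6, 2, 5]
  pop 7: no out-edges | ready=[] | order so far=[0, 1, 4, 3, 6, 2, 5, 7]
  Result: [0, 1, 4, 3, 6, 2, 5, 7]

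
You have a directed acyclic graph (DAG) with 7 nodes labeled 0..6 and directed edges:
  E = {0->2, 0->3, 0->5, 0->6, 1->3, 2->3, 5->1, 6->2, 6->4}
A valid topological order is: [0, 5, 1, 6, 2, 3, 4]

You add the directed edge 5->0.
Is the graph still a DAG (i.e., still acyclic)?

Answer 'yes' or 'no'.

Answer: no

Derivation:
Given toposort: [0, 5, 1, 6, 2, 3, 4]
Position of 5: index 1; position of 0: index 0
New edge 5->0: backward (u after v in old order)
Backward edge: old toposort is now invalid. Check if this creates a cycle.
Does 0 already reach 5? Reachable from 0: [0, 1, 2, 3, 4, 5, 6]. YES -> cycle!
Still a DAG? no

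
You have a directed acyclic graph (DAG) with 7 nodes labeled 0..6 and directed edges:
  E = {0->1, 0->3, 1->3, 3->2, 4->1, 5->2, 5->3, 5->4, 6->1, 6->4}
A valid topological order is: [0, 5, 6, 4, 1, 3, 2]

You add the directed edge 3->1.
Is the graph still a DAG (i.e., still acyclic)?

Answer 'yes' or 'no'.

Given toposort: [0, 5, 6, 4, 1, 3, 2]
Position of 3: index 5; position of 1: index 4
New edge 3->1: backward (u after v in old order)
Backward edge: old toposort is now invalid. Check if this creates a cycle.
Does 1 already reach 3? Reachable from 1: [1, 2, 3]. YES -> cycle!
Still a DAG? no

Answer: no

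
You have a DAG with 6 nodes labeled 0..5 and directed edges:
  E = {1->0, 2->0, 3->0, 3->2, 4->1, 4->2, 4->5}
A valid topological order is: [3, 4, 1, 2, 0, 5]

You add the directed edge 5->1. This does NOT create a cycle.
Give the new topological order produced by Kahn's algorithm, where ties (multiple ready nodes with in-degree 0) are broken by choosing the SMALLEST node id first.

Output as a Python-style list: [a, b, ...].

Answer: [3, 4, 2, 5, 1, 0]

Derivation:
Old toposort: [3, 4, 1, 2, 0, 5]
Added edge: 5->1
Position of 5 (5) > position of 1 (2). Must reorder: 5 must now come before 1.
Run Kahn's algorithm (break ties by smallest node id):
  initial in-degrees: [3, 2, 2, 0, 0, 1]
  ready (indeg=0): [3, 4]
  pop 3: indeg[0]->2; indeg[2]->1 | ready=[4] | order so far=[3]
  pop 4: indeg[1]->1; indeg[2]->0; indeg[5]->0 | ready=[2, 5] | order so far=[3, 4]
  pop 2: indeg[0]->1 | ready=[5] | order so far=[3, 4, 2]
  pop 5: indeg[1]->0 | ready=[1] | order so far=[3, 4, 2, 5]
  pop 1: indeg[0]->0 | ready=[0] | order so far=[3, 4, 2, 5, 1]
  pop 0: no out-edges | ready=[] | order so far=[3, 4, 2, 5, 1, 0]
  Result: [3, 4, 2, 5, 1, 0]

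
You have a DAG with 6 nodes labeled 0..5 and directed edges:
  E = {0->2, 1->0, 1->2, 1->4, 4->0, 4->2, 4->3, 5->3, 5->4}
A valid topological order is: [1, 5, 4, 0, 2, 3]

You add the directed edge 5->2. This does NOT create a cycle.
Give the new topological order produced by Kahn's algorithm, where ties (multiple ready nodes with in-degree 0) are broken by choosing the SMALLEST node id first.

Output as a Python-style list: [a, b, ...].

Old toposort: [1, 5, 4, 0, 2, 3]
Added edge: 5->2
Position of 5 (1) < position of 2 (4). Old order still valid.
Run Kahn's algorithm (break ties by smallest node id):
  initial in-degrees: [2, 0, 4, 2, 2, 0]
  ready (indeg=0): [1, 5]
  pop 1: indeg[0]->1; indeg[2]->3; indeg[4]->1 | ready=[5] | order so far=[1]
  pop 5: indeg[2]->2; indeg[3]->1; indeg[4]->0 | ready=[4] | order so far=[1, 5]
  pop 4: indeg[0]->0; indeg[2]->1; indeg[3]->0 | ready=[0, 3] | order so far=[1, 5, 4]
  pop 0: indeg[2]->0 | ready=[2, 3] | order so far=[1, 5, 4, 0]
  pop 2: no out-edges | ready=[3] | order so far=[1, 5, 4, 0, 2]
  pop 3: no out-edges | ready=[] | order so far=[1, 5, 4, 0, 2, 3]
  Result: [1, 5, 4, 0, 2, 3]

Answer: [1, 5, 4, 0, 2, 3]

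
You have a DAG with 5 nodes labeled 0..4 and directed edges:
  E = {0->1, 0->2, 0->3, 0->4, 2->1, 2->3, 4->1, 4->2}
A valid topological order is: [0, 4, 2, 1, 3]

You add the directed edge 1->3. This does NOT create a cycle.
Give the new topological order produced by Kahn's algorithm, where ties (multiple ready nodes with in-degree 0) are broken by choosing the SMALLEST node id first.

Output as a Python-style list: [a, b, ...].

Answer: [0, 4, 2, 1, 3]

Derivation:
Old toposort: [0, 4, 2, 1, 3]
Added edge: 1->3
Position of 1 (3) < position of 3 (4). Old order still valid.
Run Kahn's algorithm (break ties by smallest node id):
  initial in-degrees: [0, 3, 2, 3, 1]
  ready (indeg=0): [0]
  pop 0: indeg[1]->2; indeg[2]->1; indeg[3]->2; indeg[4]->0 | ready=[4] | order so far=[0]
  pop 4: indeg[1]->1; indeg[2]->0 | ready=[2] | order so far=[0, 4]
  pop 2: indeg[1]->0; indeg[3]->1 | ready=[1] | order so far=[0, 4, 2]
  pop 1: indeg[3]->0 | ready=[3] | order so far=[0, 4, 2, 1]
  pop 3: no out-edges | ready=[] | order so far=[0, 4, 2, 1, 3]
  Result: [0, 4, 2, 1, 3]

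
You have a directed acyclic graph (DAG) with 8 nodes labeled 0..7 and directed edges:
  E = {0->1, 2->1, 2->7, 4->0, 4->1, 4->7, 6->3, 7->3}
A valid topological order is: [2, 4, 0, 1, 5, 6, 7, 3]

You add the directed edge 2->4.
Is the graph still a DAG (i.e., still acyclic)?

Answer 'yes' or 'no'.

Given toposort: [2, 4, 0, 1, 5, 6, 7, 3]
Position of 2: index 0; position of 4: index 1
New edge 2->4: forward
Forward edge: respects the existing order. Still a DAG, same toposort still valid.
Still a DAG? yes

Answer: yes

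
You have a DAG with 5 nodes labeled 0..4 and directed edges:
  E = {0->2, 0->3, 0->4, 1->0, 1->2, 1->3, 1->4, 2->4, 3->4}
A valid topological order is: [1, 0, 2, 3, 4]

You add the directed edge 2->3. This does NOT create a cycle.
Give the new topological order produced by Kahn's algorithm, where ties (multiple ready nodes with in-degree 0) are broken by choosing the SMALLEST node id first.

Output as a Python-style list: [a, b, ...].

Old toposort: [1, 0, 2, 3, 4]
Added edge: 2->3
Position of 2 (2) < position of 3 (3). Old order still valid.
Run Kahn's algorithm (break ties by smallest node id):
  initial in-degrees: [1, 0, 2, 3, 4]
  ready (indeg=0): [1]
  pop 1: indeg[0]->0; indeg[2]->1; indeg[3]->2; indeg[4]->3 | ready=[0] | order so far=[1]
  pop 0: indeg[2]->0; indeg[3]->1; indeg[4]->2 | ready=[2] | order so far=[1, 0]
  pop 2: indeg[3]->0; indeg[4]->1 | ready=[3] | order so far=[1, 0, 2]
  pop 3: indeg[4]->0 | ready=[4] | order so far=[1, 0, 2, 3]
  pop 4: no out-edges | ready=[] | order so far=[1, 0, 2, 3, 4]
  Result: [1, 0, 2, 3, 4]

Answer: [1, 0, 2, 3, 4]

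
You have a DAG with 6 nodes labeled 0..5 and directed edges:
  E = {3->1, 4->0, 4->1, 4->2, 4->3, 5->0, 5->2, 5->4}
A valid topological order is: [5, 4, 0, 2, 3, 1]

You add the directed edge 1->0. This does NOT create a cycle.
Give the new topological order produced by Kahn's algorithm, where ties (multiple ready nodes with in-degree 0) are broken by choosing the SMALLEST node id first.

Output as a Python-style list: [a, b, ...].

Answer: [5, 4, 2, 3, 1, 0]

Derivation:
Old toposort: [5, 4, 0, 2, 3, 1]
Added edge: 1->0
Position of 1 (5) > position of 0 (2). Must reorder: 1 must now come before 0.
Run Kahn's algorithm (break ties by smallest node id):
  initial in-degrees: [3, 2, 2, 1, 1, 0]
  ready (indeg=0): [5]
  pop 5: indeg[0]->2; indeg[2]->1; indeg[4]->0 | ready=[4] | order so far=[5]
  pop 4: indeg[0]->1; indeg[1]->1; indeg[2]->0; indeg[3]->0 | ready=[2, 3] | order so far=[5, 4]
  pop 2: no out-edges | ready=[3] | order so far=[5, 4, 2]
  pop 3: indeg[1]->0 | ready=[1] | order so far=[5, 4, 2, 3]
  pop 1: indeg[0]->0 | ready=[0] | order so far=[5, 4, 2, 3, 1]
  pop 0: no out-edges | ready=[] | order so far=[5, 4, 2, 3, 1, 0]
  Result: [5, 4, 2, 3, 1, 0]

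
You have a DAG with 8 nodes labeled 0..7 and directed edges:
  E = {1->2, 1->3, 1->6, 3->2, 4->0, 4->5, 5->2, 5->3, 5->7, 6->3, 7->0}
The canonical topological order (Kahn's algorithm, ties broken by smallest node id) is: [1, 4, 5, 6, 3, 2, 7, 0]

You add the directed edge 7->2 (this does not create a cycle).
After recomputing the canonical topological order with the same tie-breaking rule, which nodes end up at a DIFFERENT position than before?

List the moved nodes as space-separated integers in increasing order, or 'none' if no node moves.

Old toposort: [1, 4, 5, 6, 3, 2, 7, 0]
Added edge 7->2
Recompute Kahn (smallest-id tiebreak):
  initial in-degrees: [2, 0, 4, 3, 0, 1, 1, 1]
  ready (indeg=0): [1, 4]
  pop 1: indeg[2]->3; indeg[3]->2; indeg[6]->0 | ready=[4, 6] | order so far=[1]
  pop 4: indeg[0]->1; indeg[5]->0 | ready=[5, 6] | order so far=[1, 4]
  pop 5: indeg[2]->2; indeg[3]->1; indeg[7]->0 | ready=[6, 7] | order so far=[1, 4, 5]
  pop 6: indeg[3]->0 | ready=[3, 7] | order so far=[1, 4, 5, 6]
  pop 3: indeg[2]->1 | ready=[7] | order so far=[1, 4, 5, 6, 3]
  pop 7: indeg[0]->0; indeg[2]->0 | ready=[0, 2] | order so far=[1, 4, 5, 6, 3, 7]
  pop 0: no out-edges | ready=[2] | order so far=[1, 4, 5, 6, 3, 7, 0]
  pop 2: no out-edges | ready=[] | order so far=[1, 4, 5, 6, 3, 7, 0, 2]
New canonical toposort: [1, 4, 5, 6, 3, 7, 0, 2]
Compare positions:
  Node 0: index 7 -> 6 (moved)
  Node 1: index 0 -> 0 (same)
  Node 2: index 5 -> 7 (moved)
  Node 3: index 4 -> 4 (same)
  Node 4: index 1 -> 1 (same)
  Node 5: index 2 -> 2 (same)
  Node 6: index 3 -> 3 (same)
  Node 7: index 6 -> 5 (moved)
Nodes that changed position: 0 2 7

Answer: 0 2 7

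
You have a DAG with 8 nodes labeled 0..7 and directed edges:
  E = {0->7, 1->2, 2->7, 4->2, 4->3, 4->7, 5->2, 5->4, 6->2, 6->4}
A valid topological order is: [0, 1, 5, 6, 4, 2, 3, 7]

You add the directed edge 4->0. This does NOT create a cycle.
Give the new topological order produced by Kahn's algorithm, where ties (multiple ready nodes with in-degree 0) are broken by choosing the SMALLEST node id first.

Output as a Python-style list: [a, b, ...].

Answer: [1, 5, 6, 4, 0, 2, 3, 7]

Derivation:
Old toposort: [0, 1, 5, 6, 4, 2, 3, 7]
Added edge: 4->0
Position of 4 (4) > position of 0 (0). Must reorder: 4 must now come before 0.
Run Kahn's algorithm (break ties by smallest node id):
  initial in-degrees: [1, 0, 4, 1, 2, 0, 0, 3]
  ready (indeg=0): [1, 5, 6]
  pop 1: indeg[2]->3 | ready=[5, 6] | order so far=[1]
  pop 5: indeg[2]->2; indeg[4]->1 | ready=[6] | order so far=[1, 5]
  pop 6: indeg[2]->1; indeg[4]->0 | ready=[4] | order so far=[1, 5, 6]
  pop 4: indeg[0]->0; indeg[2]->0; indeg[3]->0; indeg[7]->2 | ready=[0, 2, 3] | order so far=[1, 5, 6, 4]
  pop 0: indeg[7]->1 | ready=[2, 3] | order so far=[1, 5, 6, 4, 0]
  pop 2: indeg[7]->0 | ready=[3, 7] | order so far=[1, 5, 6, 4, 0, 2]
  pop 3: no out-edges | ready=[7] | order so far=[1, 5, 6, 4, 0, 2, 3]
  pop 7: no out-edges | ready=[] | order so far=[1, 5, 6, 4, 0, 2, 3, 7]
  Result: [1, 5, 6, 4, 0, 2, 3, 7]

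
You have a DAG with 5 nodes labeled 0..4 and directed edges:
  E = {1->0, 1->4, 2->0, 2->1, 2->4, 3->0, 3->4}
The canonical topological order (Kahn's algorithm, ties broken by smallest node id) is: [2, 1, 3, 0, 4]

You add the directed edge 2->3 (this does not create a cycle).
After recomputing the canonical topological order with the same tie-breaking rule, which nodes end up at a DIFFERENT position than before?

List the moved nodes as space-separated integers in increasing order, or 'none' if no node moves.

Old toposort: [2, 1, 3, 0, 4]
Added edge 2->3
Recompute Kahn (smallest-id tiebreak):
  initial in-degrees: [3, 1, 0, 1, 3]
  ready (indeg=0): [2]
  pop 2: indeg[0]->2; indeg[1]->0; indeg[3]->0; indeg[4]->2 | ready=[1, 3] | order so far=[2]
  pop 1: indeg[0]->1; indeg[4]->1 | ready=[3] | order so far=[2, 1]
  pop 3: indeg[0]->0; indeg[4]->0 | ready=[0, 4] | order so far=[2, 1, 3]
  pop 0: no out-edges | ready=[4] | order so far=[2, 1, 3, 0]
  pop 4: no out-edges | ready=[] | order so far=[2, 1, 3, 0, 4]
New canonical toposort: [2, 1, 3, 0, 4]
Compare positions:
  Node 0: index 3 -> 3 (same)
  Node 1: index 1 -> 1 (same)
  Node 2: index 0 -> 0 (same)
  Node 3: index 2 -> 2 (same)
  Node 4: index 4 -> 4 (same)
Nodes that changed position: none

Answer: none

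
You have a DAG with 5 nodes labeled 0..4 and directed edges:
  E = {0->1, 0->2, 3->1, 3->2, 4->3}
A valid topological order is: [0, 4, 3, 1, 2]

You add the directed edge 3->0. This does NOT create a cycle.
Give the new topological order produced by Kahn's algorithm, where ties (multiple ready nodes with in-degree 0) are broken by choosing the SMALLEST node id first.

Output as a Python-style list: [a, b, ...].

Answer: [4, 3, 0, 1, 2]

Derivation:
Old toposort: [0, 4, 3, 1, 2]
Added edge: 3->0
Position of 3 (2) > position of 0 (0). Must reorder: 3 must now come before 0.
Run Kahn's algorithm (break ties by smallest node id):
  initial in-degrees: [1, 2, 2, 1, 0]
  ready (indeg=0): [4]
  pop 4: indeg[3]->0 | ready=[3] | order so far=[4]
  pop 3: indeg[0]->0; indeg[1]->1; indeg[2]->1 | ready=[0] | order so far=[4, 3]
  pop 0: indeg[1]->0; indeg[2]->0 | ready=[1, 2] | order so far=[4, 3, 0]
  pop 1: no out-edges | ready=[2] | order so far=[4, 3, 0, 1]
  pop 2: no out-edges | ready=[] | order so far=[4, 3, 0, 1, 2]
  Result: [4, 3, 0, 1, 2]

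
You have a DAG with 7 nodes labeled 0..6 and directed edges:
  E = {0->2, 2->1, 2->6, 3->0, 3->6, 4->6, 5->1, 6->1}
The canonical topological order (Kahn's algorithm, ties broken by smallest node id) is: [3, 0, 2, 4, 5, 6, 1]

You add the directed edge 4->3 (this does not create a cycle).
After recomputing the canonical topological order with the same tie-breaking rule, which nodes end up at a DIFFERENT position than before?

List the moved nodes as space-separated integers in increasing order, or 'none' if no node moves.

Answer: 0 2 3 4

Derivation:
Old toposort: [3, 0, 2, 4, 5, 6, 1]
Added edge 4->3
Recompute Kahn (smallest-id tiebreak):
  initial in-degrees: [1, 3, 1, 1, 0, 0, 3]
  ready (indeg=0): [4, 5]
  pop 4: indeg[3]->0; indeg[6]->2 | ready=[3, 5] | order so far=[4]
  pop 3: indeg[0]->0; indeg[6]->1 | ready=[0, 5] | order so far=[4, 3]
  pop 0: indeg[2]->0 | ready=[2, 5] | order so far=[4, 3, 0]
  pop 2: indeg[1]->2; indeg[6]->0 | ready=[5, 6] | order so far=[4, 3, 0, 2]
  pop 5: indeg[1]->1 | ready=[6] | order so far=[4, 3, 0, 2, 5]
  pop 6: indeg[1]->0 | ready=[1] | order so far=[4, 3, 0, 2, 5, 6]
  pop 1: no out-edges | ready=[] | order so far=[4, 3, 0, 2, 5, 6, 1]
New canonical toposort: [4, 3, 0, 2, 5, 6, 1]
Compare positions:
  Node 0: index 1 -> 2 (moved)
  Node 1: index 6 -> 6 (same)
  Node 2: index 2 -> 3 (moved)
  Node 3: index 0 -> 1 (moved)
  Node 4: index 3 -> 0 (moved)
  Node 5: index 4 -> 4 (same)
  Node 6: index 5 -> 5 (same)
Nodes that changed position: 0 2 3 4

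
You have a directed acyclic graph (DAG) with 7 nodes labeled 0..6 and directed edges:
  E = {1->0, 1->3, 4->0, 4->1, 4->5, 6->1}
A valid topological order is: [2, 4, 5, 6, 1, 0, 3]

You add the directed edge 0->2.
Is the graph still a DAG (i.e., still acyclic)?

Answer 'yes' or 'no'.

Answer: yes

Derivation:
Given toposort: [2, 4, 5, 6, 1, 0, 3]
Position of 0: index 5; position of 2: index 0
New edge 0->2: backward (u after v in old order)
Backward edge: old toposort is now invalid. Check if this creates a cycle.
Does 2 already reach 0? Reachable from 2: [2]. NO -> still a DAG (reorder needed).
Still a DAG? yes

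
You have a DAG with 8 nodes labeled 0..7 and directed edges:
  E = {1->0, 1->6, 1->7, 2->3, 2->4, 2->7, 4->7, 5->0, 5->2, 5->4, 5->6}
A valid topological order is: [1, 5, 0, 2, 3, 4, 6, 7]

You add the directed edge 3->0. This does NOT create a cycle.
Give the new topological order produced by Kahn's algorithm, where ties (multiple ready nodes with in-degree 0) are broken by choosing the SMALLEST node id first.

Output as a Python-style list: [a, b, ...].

Old toposort: [1, 5, 0, 2, 3, 4, 6, 7]
Added edge: 3->0
Position of 3 (4) > position of 0 (2). Must reorder: 3 must now come before 0.
Run Kahn's algorithm (break ties by smallest node id):
  initial in-degrees: [3, 0, 1, 1, 2, 0, 2, 3]
  ready (indeg=0): [1, 5]
  pop 1: indeg[0]->2; indeg[6]->1; indeg[7]->2 | ready=[5] | order so far=[1]
  pop 5: indeg[0]->1; indeg[2]->0; indeg[4]->1; indeg[6]->0 | ready=[2, 6] | order so far=[1, 5]
  pop 2: indeg[3]->0; indeg[4]->0; indeg[7]->1 | ready=[3, 4, 6] | order so far=[1, 5, 2]
  pop 3: indeg[0]->0 | ready=[0, 4, 6] | order so far=[1, 5, 2, 3]
  pop 0: no out-edges | ready=[4, 6] | order so far=[1, 5, 2, 3, 0]
  pop 4: indeg[7]->0 | ready=[6, 7] | order so far=[1, 5, 2, 3, 0, 4]
  pop 6: no out-edges | ready=[7] | order so far=[1, 5, 2, 3, 0, 4, 6]
  pop 7: no out-edges | ready=[] | order so far=[1, 5, 2, 3, 0, 4, 6, 7]
  Result: [1, 5, 2, 3, 0, 4, 6, 7]

Answer: [1, 5, 2, 3, 0, 4, 6, 7]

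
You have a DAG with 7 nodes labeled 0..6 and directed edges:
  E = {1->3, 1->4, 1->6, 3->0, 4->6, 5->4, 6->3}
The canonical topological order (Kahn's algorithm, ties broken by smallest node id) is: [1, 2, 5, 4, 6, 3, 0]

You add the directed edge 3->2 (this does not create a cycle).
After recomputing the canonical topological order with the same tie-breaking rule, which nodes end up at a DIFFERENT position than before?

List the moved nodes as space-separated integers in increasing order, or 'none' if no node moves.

Answer: 0 2 3 4 5 6

Derivation:
Old toposort: [1, 2, 5, 4, 6, 3, 0]
Added edge 3->2
Recompute Kahn (smallest-id tiebreak):
  initial in-degrees: [1, 0, 1, 2, 2, 0, 2]
  ready (indeg=0): [1, 5]
  pop 1: indeg[3]->1; indeg[4]->1; indeg[6]->1 | ready=[5] | order so far=[1]
  pop 5: indeg[4]->0 | ready=[4] | order so far=[1, 5]
  pop 4: indeg[6]->0 | ready=[6] | order so far=[1, 5, 4]
  pop 6: indeg[3]->0 | ready=[3] | order so far=[1, 5, 4, 6]
  pop 3: indeg[0]->0; indeg[2]->0 | ready=[0, 2] | order so far=[1, 5, 4, 6, 3]
  pop 0: no out-edges | ready=[2] | order so far=[1, 5, 4, 6, 3, 0]
  pop 2: no out-edges | ready=[] | order so far=[1, 5, 4, 6, 3, 0, 2]
New canonical toposort: [1, 5, 4, 6, 3, 0, 2]
Compare positions:
  Node 0: index 6 -> 5 (moved)
  Node 1: index 0 -> 0 (same)
  Node 2: index 1 -> 6 (moved)
  Node 3: index 5 -> 4 (moved)
  Node 4: index 3 -> 2 (moved)
  Node 5: index 2 -> 1 (moved)
  Node 6: index 4 -> 3 (moved)
Nodes that changed position: 0 2 3 4 5 6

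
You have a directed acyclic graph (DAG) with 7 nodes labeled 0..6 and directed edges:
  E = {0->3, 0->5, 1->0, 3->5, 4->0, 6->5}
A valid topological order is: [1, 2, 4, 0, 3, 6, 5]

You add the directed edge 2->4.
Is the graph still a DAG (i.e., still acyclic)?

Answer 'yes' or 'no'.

Given toposort: [1, 2, 4, 0, 3, 6, 5]
Position of 2: index 1; position of 4: index 2
New edge 2->4: forward
Forward edge: respects the existing order. Still a DAG, same toposort still valid.
Still a DAG? yes

Answer: yes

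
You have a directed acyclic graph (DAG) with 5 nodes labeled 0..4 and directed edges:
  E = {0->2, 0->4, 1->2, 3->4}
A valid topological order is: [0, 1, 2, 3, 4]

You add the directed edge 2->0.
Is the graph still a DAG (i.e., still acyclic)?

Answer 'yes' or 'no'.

Given toposort: [0, 1, 2, 3, 4]
Position of 2: index 2; position of 0: index 0
New edge 2->0: backward (u after v in old order)
Backward edge: old toposort is now invalid. Check if this creates a cycle.
Does 0 already reach 2? Reachable from 0: [0, 2, 4]. YES -> cycle!
Still a DAG? no

Answer: no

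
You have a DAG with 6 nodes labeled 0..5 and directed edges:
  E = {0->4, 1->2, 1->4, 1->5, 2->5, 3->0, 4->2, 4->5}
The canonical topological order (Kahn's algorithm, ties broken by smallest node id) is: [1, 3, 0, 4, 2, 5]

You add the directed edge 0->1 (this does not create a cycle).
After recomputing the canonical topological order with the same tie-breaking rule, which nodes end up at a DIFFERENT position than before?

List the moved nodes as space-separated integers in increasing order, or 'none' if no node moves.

Answer: 0 1 3

Derivation:
Old toposort: [1, 3, 0, 4, 2, 5]
Added edge 0->1
Recompute Kahn (smallest-id tiebreak):
  initial in-degrees: [1, 1, 2, 0, 2, 3]
  ready (indeg=0): [3]
  pop 3: indeg[0]->0 | ready=[0] | order so far=[3]
  pop 0: indeg[1]->0; indeg[4]->1 | ready=[1] | order so far=[3, 0]
  pop 1: indeg[2]->1; indeg[4]->0; indeg[5]->2 | ready=[4] | order so far=[3, 0, 1]
  pop 4: indeg[2]->0; indeg[5]->1 | ready=[2] | order so far=[3, 0, 1, 4]
  pop 2: indeg[5]->0 | ready=[5] | order so far=[3, 0, 1, 4, 2]
  pop 5: no out-edges | ready=[] | order so far=[3, 0, 1, 4, 2, 5]
New canonical toposort: [3, 0, 1, 4, 2, 5]
Compare positions:
  Node 0: index 2 -> 1 (moved)
  Node 1: index 0 -> 2 (moved)
  Node 2: index 4 -> 4 (same)
  Node 3: index 1 -> 0 (moved)
  Node 4: index 3 -> 3 (same)
  Node 5: index 5 -> 5 (same)
Nodes that changed position: 0 1 3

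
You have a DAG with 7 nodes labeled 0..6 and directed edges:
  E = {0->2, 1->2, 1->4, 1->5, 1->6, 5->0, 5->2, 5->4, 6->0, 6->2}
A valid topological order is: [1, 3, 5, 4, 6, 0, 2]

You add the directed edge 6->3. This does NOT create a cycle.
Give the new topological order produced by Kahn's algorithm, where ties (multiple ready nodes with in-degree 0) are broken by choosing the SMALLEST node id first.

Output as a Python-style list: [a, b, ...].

Answer: [1, 5, 4, 6, 0, 2, 3]

Derivation:
Old toposort: [1, 3, 5, 4, 6, 0, 2]
Added edge: 6->3
Position of 6 (4) > position of 3 (1). Must reorder: 6 must now come before 3.
Run Kahn's algorithm (break ties by smallest node id):
  initial in-degrees: [2, 0, 4, 1, 2, 1, 1]
  ready (indeg=0): [1]
  pop 1: indeg[2]->3; indeg[4]->1; indeg[5]->0; indeg[6]->0 | ready=[5, 6] | order so far=[1]
  pop 5: indeg[0]->1; indeg[2]->2; indeg[4]->0 | ready=[4, 6] | order so far=[1, 5]
  pop 4: no out-edges | ready=[6] | order so far=[1, 5, 4]
  pop 6: indeg[0]->0; indeg[2]->1; indeg[3]->0 | ready=[0, 3] | order so far=[1, 5, 4, 6]
  pop 0: indeg[2]->0 | ready=[2, 3] | order so far=[1, 5, 4, 6, 0]
  pop 2: no out-edges | ready=[3] | order so far=[1, 5, 4, 6, 0, 2]
  pop 3: no out-edges | ready=[] | order so far=[1, 5, 4, 6, 0, 2, 3]
  Result: [1, 5, 4, 6, 0, 2, 3]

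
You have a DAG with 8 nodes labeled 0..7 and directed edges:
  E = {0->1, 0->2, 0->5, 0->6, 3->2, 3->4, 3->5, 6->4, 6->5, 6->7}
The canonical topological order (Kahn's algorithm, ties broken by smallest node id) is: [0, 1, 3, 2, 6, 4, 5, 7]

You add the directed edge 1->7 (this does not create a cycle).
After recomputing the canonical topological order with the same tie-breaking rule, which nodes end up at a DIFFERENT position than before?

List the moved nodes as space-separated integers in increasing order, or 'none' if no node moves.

Answer: none

Derivation:
Old toposort: [0, 1, 3, 2, 6, 4, 5, 7]
Added edge 1->7
Recompute Kahn (smallest-id tiebreak):
  initial in-degrees: [0, 1, 2, 0, 2, 3, 1, 2]
  ready (indeg=0): [0, 3]
  pop 0: indeg[1]->0; indeg[2]->1; indeg[5]->2; indeg[6]->0 | ready=[1, 3, 6] | order so far=[0]
  pop 1: indeg[7]->1 | ready=[3, 6] | order so far=[0, 1]
  pop 3: indeg[2]->0; indeg[4]->1; indeg[5]->1 | ready=[2, 6] | order so far=[0, 1, 3]
  pop 2: no out-edges | ready=[6] | order so far=[0, 1, 3, 2]
  pop 6: indeg[4]->0; indeg[5]->0; indeg[7]->0 | ready=[4, 5, 7] | order so far=[0, 1, 3, 2, 6]
  pop 4: no out-edges | ready=[5, 7] | order so far=[0, 1, 3, 2, 6, 4]
  pop 5: no out-edges | ready=[7] | order so far=[0, 1, 3, 2, 6, 4, 5]
  pop 7: no out-edges | ready=[] | order so far=[0, 1, 3, 2, 6, 4, 5, 7]
New canonical toposort: [0, 1, 3, 2, 6, 4, 5, 7]
Compare positions:
  Node 0: index 0 -> 0 (same)
  Node 1: index 1 -> 1 (same)
  Node 2: index 3 -> 3 (same)
  Node 3: index 2 -> 2 (same)
  Node 4: index 5 -> 5 (same)
  Node 5: index 6 -> 6 (same)
  Node 6: index 4 -> 4 (same)
  Node 7: index 7 -> 7 (same)
Nodes that changed position: none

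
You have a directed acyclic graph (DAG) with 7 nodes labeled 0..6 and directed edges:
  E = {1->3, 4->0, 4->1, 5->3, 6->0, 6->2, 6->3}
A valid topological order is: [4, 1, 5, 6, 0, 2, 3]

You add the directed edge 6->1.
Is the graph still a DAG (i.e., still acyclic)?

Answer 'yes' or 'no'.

Answer: yes

Derivation:
Given toposort: [4, 1, 5, 6, 0, 2, 3]
Position of 6: index 3; position of 1: index 1
New edge 6->1: backward (u after v in old order)
Backward edge: old toposort is now invalid. Check if this creates a cycle.
Does 1 already reach 6? Reachable from 1: [1, 3]. NO -> still a DAG (reorder needed).
Still a DAG? yes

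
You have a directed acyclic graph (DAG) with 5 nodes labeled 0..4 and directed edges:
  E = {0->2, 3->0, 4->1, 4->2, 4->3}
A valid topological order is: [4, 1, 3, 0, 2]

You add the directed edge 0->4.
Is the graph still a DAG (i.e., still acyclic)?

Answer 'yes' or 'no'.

Answer: no

Derivation:
Given toposort: [4, 1, 3, 0, 2]
Position of 0: index 3; position of 4: index 0
New edge 0->4: backward (u after v in old order)
Backward edge: old toposort is now invalid. Check if this creates a cycle.
Does 4 already reach 0? Reachable from 4: [0, 1, 2, 3, 4]. YES -> cycle!
Still a DAG? no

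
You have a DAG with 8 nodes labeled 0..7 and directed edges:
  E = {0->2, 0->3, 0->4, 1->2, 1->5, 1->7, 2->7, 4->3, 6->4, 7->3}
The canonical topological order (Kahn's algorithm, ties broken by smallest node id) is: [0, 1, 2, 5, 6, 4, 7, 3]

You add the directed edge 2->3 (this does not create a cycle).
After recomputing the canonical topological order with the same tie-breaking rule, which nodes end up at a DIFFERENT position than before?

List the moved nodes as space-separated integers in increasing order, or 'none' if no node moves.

Answer: none

Derivation:
Old toposort: [0, 1, 2, 5, 6, 4, 7, 3]
Added edge 2->3
Recompute Kahn (smallest-id tiebreak):
  initial in-degrees: [0, 0, 2, 4, 2, 1, 0, 2]
  ready (indeg=0): [0, 1, 6]
  pop 0: indeg[2]->1; indeg[3]->3; indeg[4]->1 | ready=[1, 6] | order so far=[0]
  pop 1: indeg[2]->0; indeg[5]->0; indeg[7]->1 | ready=[2, 5, 6] | order so far=[0, 1]
  pop 2: indeg[3]->2; indeg[7]->0 | ready=[5, 6, 7] | order so far=[0, 1, 2]
  pop 5: no out-edges | ready=[6, 7] | order so far=[0, 1, 2, 5]
  pop 6: indeg[4]->0 | ready=[4, 7] | order so far=[0, 1, 2, 5, 6]
  pop 4: indeg[3]->1 | ready=[7] | order so far=[0, 1, 2, 5, 6, 4]
  pop 7: indeg[3]->0 | ready=[3] | order so far=[0, 1, 2, 5, 6, 4, 7]
  pop 3: no out-edges | ready=[] | order so far=[0, 1, 2, 5, 6, 4, 7, 3]
New canonical toposort: [0, 1, 2, 5, 6, 4, 7, 3]
Compare positions:
  Node 0: index 0 -> 0 (same)
  Node 1: index 1 -> 1 (same)
  Node 2: index 2 -> 2 (same)
  Node 3: index 7 -> 7 (same)
  Node 4: index 5 -> 5 (same)
  Node 5: index 3 -> 3 (same)
  Node 6: index 4 -> 4 (same)
  Node 7: index 6 -> 6 (same)
Nodes that changed position: none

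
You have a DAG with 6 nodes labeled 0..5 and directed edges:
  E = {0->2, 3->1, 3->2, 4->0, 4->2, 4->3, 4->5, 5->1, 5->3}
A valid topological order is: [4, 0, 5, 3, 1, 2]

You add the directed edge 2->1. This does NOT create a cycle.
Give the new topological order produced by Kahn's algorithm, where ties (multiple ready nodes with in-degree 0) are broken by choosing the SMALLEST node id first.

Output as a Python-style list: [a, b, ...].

Old toposort: [4, 0, 5, 3, 1, 2]
Added edge: 2->1
Position of 2 (5) > position of 1 (4). Must reorder: 2 must now come before 1.
Run Kahn's algorithm (break ties by smallest node id):
  initial in-degrees: [1, 3, 3, 2, 0, 1]
  ready (indeg=0): [4]
  pop 4: indeg[0]->0; indeg[2]->2; indeg[3]->1; indeg[5]->0 | ready=[0, 5] | order so far=[4]
  pop 0: indeg[2]->1 | ready=[5] | order so far=[4, 0]
  pop 5: indeg[1]->2; indeg[3]->0 | ready=[3] | order so far=[4, 0, 5]
  pop 3: indeg[1]->1; indeg[2]->0 | ready=[2] | order so far=[4, 0, 5, 3]
  pop 2: indeg[1]->0 | ready=[1] | order so far=[4, 0, 5, 3, 2]
  pop 1: no out-edges | ready=[] | order so far=[4, 0, 5, 3, 2, 1]
  Result: [4, 0, 5, 3, 2, 1]

Answer: [4, 0, 5, 3, 2, 1]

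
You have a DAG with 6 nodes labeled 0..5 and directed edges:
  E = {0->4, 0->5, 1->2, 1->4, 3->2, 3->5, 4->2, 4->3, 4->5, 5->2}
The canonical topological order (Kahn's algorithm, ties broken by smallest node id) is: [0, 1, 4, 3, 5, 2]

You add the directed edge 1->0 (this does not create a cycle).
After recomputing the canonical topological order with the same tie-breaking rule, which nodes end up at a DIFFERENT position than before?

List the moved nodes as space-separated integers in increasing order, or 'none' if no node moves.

Old toposort: [0, 1, 4, 3, 5, 2]
Added edge 1->0
Recompute Kahn (smallest-id tiebreak):
  initial in-degrees: [1, 0, 4, 1, 2, 3]
  ready (indeg=0): [1]
  pop 1: indeg[0]->0; indeg[2]->3; indeg[4]->1 | ready=[0] | order so far=[1]
  pop 0: indeg[4]->0; indeg[5]->2 | ready=[4] | order so far=[1, 0]
  pop 4: indeg[2]->2; indeg[3]->0; indeg[5]->1 | ready=[3] | order so far=[1, 0, 4]
  pop 3: indeg[2]->1; indeg[5]->0 | ready=[5] | order so far=[1, 0, 4, 3]
  pop 5: indeg[2]->0 | ready=[2] | order so far=[1, 0, 4, 3, 5]
  pop 2: no out-edges | ready=[] | order so far=[1, 0, 4, 3, 5, 2]
New canonical toposort: [1, 0, 4, 3, 5, 2]
Compare positions:
  Node 0: index 0 -> 1 (moved)
  Node 1: index 1 -> 0 (moved)
  Node 2: index 5 -> 5 (same)
  Node 3: index 3 -> 3 (same)
  Node 4: index 2 -> 2 (same)
  Node 5: index 4 -> 4 (same)
Nodes that changed position: 0 1

Answer: 0 1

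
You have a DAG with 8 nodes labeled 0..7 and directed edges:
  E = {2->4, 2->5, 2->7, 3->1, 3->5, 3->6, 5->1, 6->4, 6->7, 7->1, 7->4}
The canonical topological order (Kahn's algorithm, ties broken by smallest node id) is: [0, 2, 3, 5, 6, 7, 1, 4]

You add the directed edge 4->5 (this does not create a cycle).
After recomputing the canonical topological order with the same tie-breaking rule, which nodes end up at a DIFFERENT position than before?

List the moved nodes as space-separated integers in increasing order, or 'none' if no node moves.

Answer: 1 4 5 6 7

Derivation:
Old toposort: [0, 2, 3, 5, 6, 7, 1, 4]
Added edge 4->5
Recompute Kahn (smallest-id tiebreak):
  initial in-degrees: [0, 3, 0, 0, 3, 3, 1, 2]
  ready (indeg=0): [0, 2, 3]
  pop 0: no out-edges | ready=[2, 3] | order so far=[0]
  pop 2: indeg[4]->2; indeg[5]->2; indeg[7]->1 | ready=[3] | order so far=[0, 2]
  pop 3: indeg[1]->2; indeg[5]->1; indeg[6]->0 | ready=[6] | order so far=[0, 2, 3]
  pop 6: indeg[4]->1; indeg[7]->0 | ready=[7] | order so far=[0, 2, 3, 6]
  pop 7: indeg[1]->1; indeg[4]->0 | ready=[4] | order so far=[0, 2, 3, 6, 7]
  pop 4: indeg[5]->0 | ready=[5] | order so far=[0, 2, 3, 6, 7, 4]
  pop 5: indeg[1]->0 | ready=[1] | order so far=[0, 2, 3, 6, 7, 4, 5]
  pop 1: no out-edges | ready=[] | order so far=[0, 2, 3, 6, 7, 4, 5, 1]
New canonical toposort: [0, 2, 3, 6, 7, 4, 5, 1]
Compare positions:
  Node 0: index 0 -> 0 (same)
  Node 1: index 6 -> 7 (moved)
  Node 2: index 1 -> 1 (same)
  Node 3: index 2 -> 2 (same)
  Node 4: index 7 -> 5 (moved)
  Node 5: index 3 -> 6 (moved)
  Node 6: index 4 -> 3 (moved)
  Node 7: index 5 -> 4 (moved)
Nodes that changed position: 1 4 5 6 7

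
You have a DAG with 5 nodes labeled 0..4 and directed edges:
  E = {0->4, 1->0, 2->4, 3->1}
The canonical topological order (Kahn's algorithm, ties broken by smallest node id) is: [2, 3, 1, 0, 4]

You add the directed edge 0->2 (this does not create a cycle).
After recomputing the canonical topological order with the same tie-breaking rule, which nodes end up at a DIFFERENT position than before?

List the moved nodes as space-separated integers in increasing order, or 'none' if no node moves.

Old toposort: [2, 3, 1, 0, 4]
Added edge 0->2
Recompute Kahn (smallest-id tiebreak):
  initial in-degrees: [1, 1, 1, 0, 2]
  ready (indeg=0): [3]
  pop 3: indeg[1]->0 | ready=[1] | order so far=[3]
  pop 1: indeg[0]->0 | ready=[0] | order so far=[3, 1]
  pop 0: indeg[2]->0; indeg[4]->1 | ready=[2] | order so far=[3, 1, 0]
  pop 2: indeg[4]->0 | ready=[4] | order so far=[3, 1, 0, 2]
  pop 4: no out-edges | ready=[] | order so far=[3, 1, 0, 2, 4]
New canonical toposort: [3, 1, 0, 2, 4]
Compare positions:
  Node 0: index 3 -> 2 (moved)
  Node 1: index 2 -> 1 (moved)
  Node 2: index 0 -> 3 (moved)
  Node 3: index 1 -> 0 (moved)
  Node 4: index 4 -> 4 (same)
Nodes that changed position: 0 1 2 3

Answer: 0 1 2 3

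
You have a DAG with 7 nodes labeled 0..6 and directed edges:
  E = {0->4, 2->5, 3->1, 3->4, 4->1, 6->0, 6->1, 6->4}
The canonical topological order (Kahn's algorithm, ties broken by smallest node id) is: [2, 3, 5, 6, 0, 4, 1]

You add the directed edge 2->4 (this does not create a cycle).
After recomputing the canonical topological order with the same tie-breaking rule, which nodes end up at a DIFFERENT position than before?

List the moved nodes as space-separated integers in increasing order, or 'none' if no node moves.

Old toposort: [2, 3, 5, 6, 0, 4, 1]
Added edge 2->4
Recompute Kahn (smallest-id tiebreak):
  initial in-degrees: [1, 3, 0, 0, 4, 1, 0]
  ready (indeg=0): [2, 3, 6]
  pop 2: indeg[4]->3; indeg[5]->0 | ready=[3, 5, 6] | order so far=[2]
  pop 3: indeg[1]->2; indeg[4]->2 | ready=[5, 6] | order so far=[2, 3]
  pop 5: no out-edges | ready=[6] | order so far=[2, 3, 5]
  pop 6: indeg[0]->0; indeg[1]->1; indeg[4]->1 | ready=[0] | order so far=[2, 3, 5, 6]
  pop 0: indeg[4]->0 | ready=[4] | order so far=[2, 3, 5, 6, 0]
  pop 4: indeg[1]->0 | ready=[1] | order so far=[2, 3, 5, 6, 0, 4]
  pop 1: no out-edges | ready=[] | order so far=[2, 3, 5, 6, 0, 4, 1]
New canonical toposort: [2, 3, 5, 6, 0, 4, 1]
Compare positions:
  Node 0: index 4 -> 4 (same)
  Node 1: index 6 -> 6 (same)
  Node 2: index 0 -> 0 (same)
  Node 3: index 1 -> 1 (same)
  Node 4: index 5 -> 5 (same)
  Node 5: index 2 -> 2 (same)
  Node 6: index 3 -> 3 (same)
Nodes that changed position: none

Answer: none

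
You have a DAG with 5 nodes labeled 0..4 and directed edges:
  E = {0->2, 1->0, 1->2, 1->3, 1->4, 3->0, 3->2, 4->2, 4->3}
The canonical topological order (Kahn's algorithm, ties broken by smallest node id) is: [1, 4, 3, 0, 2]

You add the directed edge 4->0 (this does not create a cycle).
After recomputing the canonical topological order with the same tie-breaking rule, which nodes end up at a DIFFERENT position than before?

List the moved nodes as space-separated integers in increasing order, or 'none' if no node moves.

Answer: none

Derivation:
Old toposort: [1, 4, 3, 0, 2]
Added edge 4->0
Recompute Kahn (smallest-id tiebreak):
  initial in-degrees: [3, 0, 4, 2, 1]
  ready (indeg=0): [1]
  pop 1: indeg[0]->2; indeg[2]->3; indeg[3]->1; indeg[4]->0 | ready=[4] | order so far=[1]
  pop 4: indeg[0]->1; indeg[2]->2; indeg[3]->0 | ready=[3] | order so far=[1, 4]
  pop 3: indeg[0]->0; indeg[2]->1 | ready=[0] | order so far=[1, 4, 3]
  pop 0: indeg[2]->0 | ready=[2] | order so far=[1, 4, 3, 0]
  pop 2: no out-edges | ready=[] | order so far=[1, 4, 3, 0, 2]
New canonical toposort: [1, 4, 3, 0, 2]
Compare positions:
  Node 0: index 3 -> 3 (same)
  Node 1: index 0 -> 0 (same)
  Node 2: index 4 -> 4 (same)
  Node 3: index 2 -> 2 (same)
  Node 4: index 1 -> 1 (same)
Nodes that changed position: none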